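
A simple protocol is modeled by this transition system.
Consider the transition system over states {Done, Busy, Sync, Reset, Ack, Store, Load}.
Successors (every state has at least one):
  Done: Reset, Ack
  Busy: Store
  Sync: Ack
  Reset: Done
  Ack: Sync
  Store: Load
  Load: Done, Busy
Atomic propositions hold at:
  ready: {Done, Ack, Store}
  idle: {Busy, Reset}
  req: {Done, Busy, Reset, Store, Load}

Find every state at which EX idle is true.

Sat(EX idle) = {s : some successor in {Busy, Reset}} = {Done, Load}

{Done, Load}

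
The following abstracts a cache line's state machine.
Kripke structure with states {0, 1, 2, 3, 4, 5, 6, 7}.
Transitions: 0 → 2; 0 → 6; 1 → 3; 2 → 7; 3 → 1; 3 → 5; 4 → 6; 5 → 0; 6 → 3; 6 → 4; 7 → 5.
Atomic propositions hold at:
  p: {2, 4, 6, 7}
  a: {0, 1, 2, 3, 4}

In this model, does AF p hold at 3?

No

AF p: least fixpoint, start Z0 = {2, 4, 6, 7}, add states with every successor in Z. Z1 = {0, 2, 4, 6, 7}; Z2 = {0, 2, 4, 5, 6, 7}; fixed.
Sat(AF p) = {0, 2, 4, 5, 6, 7}
3 ∉ Sat(AF p) = {0, 2, 4, 5, 6, 7}, so the formula does not hold at 3.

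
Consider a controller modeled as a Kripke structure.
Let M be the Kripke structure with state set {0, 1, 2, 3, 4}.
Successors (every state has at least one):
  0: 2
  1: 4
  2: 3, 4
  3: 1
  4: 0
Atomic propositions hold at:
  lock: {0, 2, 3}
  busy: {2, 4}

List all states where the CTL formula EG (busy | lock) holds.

{0, 2, 4}

Sat(busy | lock) = {0, 2, 3, 4}
EG (busy | lock): greatest fixpoint, start Z0 = {0, 2, 3, 4}, keep only states in Sat with some successor in Z. Z1 = {0, 2, 4}; fixed.
Sat(EG (busy | lock)) = {0, 2, 4}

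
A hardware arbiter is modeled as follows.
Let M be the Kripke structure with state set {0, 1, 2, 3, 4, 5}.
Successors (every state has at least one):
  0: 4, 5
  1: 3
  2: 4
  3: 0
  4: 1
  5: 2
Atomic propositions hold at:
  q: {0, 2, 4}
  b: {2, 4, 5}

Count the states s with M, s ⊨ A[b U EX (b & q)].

Sat(b & q) = {2, 4}
Sat(EX (b & q)) = {s : some successor in {2, 4}} = {0, 2, 5}
A[b U EX (b & q)]: least fixpoint, start Z0 = Sat(EX (b & q)) = {0, 2, 5}, add states in Sat(b) with every successor in Z. Already a fixed point.
Sat(A[b U EX (b & q)]) = {0, 2, 5}
|Sat(A[b U EX (b & q)])| = |{0, 2, 5}| = 3.

3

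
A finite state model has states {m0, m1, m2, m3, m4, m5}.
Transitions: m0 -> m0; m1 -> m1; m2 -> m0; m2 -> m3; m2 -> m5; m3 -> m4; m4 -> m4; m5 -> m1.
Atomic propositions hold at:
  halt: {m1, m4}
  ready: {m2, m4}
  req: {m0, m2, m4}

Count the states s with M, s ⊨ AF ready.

3

AF ready: least fixpoint, start Z0 = {m2, m4}, add states with every successor in Z. Z1 = {m2, m3, m4}; fixed.
Sat(AF ready) = {m2, m3, m4}
|Sat(AF ready)| = |{m2, m3, m4}| = 3.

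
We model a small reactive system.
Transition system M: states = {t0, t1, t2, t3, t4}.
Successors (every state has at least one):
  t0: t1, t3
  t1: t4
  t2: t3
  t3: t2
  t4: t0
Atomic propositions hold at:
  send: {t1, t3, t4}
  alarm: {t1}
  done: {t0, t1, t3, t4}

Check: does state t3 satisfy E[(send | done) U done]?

Sat(send | done) = {t0, t1, t3, t4}
E[(send | done) U done]: least fixpoint, start Z0 = Sat(done) = {t0, t1, t3, t4}, add states in Sat(send | done) with some successor in Z. Already a fixed point.
Sat(E[(send | done) U done]) = {t0, t1, t3, t4}
t3 ∈ Sat(E[(send | done) U done]) = {t0, t1, t3, t4}, so the formula holds at t3.

Yes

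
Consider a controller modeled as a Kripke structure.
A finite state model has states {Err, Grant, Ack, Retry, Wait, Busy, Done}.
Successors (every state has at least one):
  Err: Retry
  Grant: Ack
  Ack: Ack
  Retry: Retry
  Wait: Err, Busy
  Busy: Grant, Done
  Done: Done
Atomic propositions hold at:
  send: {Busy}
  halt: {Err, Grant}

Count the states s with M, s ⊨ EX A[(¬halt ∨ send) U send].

1

Sat(¬halt) = {Ack, Retry, Wait, Busy, Done}
Sat(¬halt ∨ send) = {Ack, Retry, Wait, Busy, Done}
A[(¬halt ∨ send) U send]: least fixpoint, start Z0 = Sat(send) = {Busy}, add states in Sat(¬halt ∨ send) with every successor in Z. Already a fixed point.
Sat(A[(¬halt ∨ send) U send]) = {Busy}
Sat(EX A[(¬halt ∨ send) U send]) = {s : some successor in {Busy}} = {Wait}
|Sat(EX A[(¬halt ∨ send) U send])| = |{Wait}| = 1.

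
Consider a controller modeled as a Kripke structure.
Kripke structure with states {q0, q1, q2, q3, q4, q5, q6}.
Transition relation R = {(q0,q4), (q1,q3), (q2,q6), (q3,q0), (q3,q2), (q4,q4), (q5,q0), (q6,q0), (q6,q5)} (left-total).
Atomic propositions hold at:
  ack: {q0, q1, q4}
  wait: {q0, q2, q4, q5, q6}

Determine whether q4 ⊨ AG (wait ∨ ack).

Yes

Sat(wait ∨ ack) = {q0, q1, q2, q4, q5, q6}
AG (wait ∨ ack): greatest fixpoint, start Z0 = {q0, q1, q2, q4, q5, q6}, keep only states in Sat with every successor in Z. Z1 = {q0, q2, q4, q5, q6}; fixed.
Sat(AG (wait ∨ ack)) = {q0, q2, q4, q5, q6}
q4 ∈ Sat(AG (wait ∨ ack)) = {q0, q2, q4, q5, q6}, so the formula holds at q4.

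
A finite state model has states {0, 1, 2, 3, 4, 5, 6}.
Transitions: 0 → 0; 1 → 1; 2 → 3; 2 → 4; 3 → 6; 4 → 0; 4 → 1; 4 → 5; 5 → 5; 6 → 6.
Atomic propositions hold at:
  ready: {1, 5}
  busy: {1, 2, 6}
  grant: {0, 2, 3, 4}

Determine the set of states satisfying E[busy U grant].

{0, 2, 3, 4}

E[busy U grant]: least fixpoint, start Z0 = Sat(grant) = {0, 2, 3, 4}, add states in Sat(busy) with some successor in Z. Already a fixed point.
Sat(E[busy U grant]) = {0, 2, 3, 4}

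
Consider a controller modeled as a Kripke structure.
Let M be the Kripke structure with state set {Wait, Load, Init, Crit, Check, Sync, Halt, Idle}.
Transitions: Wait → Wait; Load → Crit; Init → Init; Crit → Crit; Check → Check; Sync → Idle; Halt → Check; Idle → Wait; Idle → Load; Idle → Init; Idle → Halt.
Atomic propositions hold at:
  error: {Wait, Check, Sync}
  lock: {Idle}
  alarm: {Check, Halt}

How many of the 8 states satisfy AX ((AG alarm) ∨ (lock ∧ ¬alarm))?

AG alarm: greatest fixpoint, start Z0 = {Check, Halt}, keep only states in Sat with every successor in Z. Already a fixed point.
Sat(AG alarm) = {Check, Halt}
Sat(¬alarm) = {Wait, Load, Init, Crit, Sync, Idle}
Sat(lock ∧ ¬alarm) = {Idle}
Sat((AG alarm) ∨ (lock ∧ ¬alarm)) = {Check, Halt, Idle}
Sat(AX ((AG alarm) ∨ (lock ∧ ¬alarm))) = {s : every successor in {Check, Halt, Idle}} = {Check, Sync, Halt}
|Sat(AX ((AG alarm) ∨ (lock ∧ ¬alarm)))| = |{Check, Sync, Halt}| = 3.

3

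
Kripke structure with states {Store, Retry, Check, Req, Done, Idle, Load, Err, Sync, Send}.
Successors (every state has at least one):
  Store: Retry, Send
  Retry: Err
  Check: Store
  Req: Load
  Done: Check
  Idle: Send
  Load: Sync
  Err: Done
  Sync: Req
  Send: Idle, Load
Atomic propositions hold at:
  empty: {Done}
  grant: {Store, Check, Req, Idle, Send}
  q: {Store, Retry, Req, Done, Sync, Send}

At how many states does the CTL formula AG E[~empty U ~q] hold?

5

Sat(~empty) = {Store, Retry, Check, Req, Idle, Load, Err, Sync, Send}
Sat(~q) = {Check, Idle, Load, Err}
E[~empty U ~q]: least fixpoint, start Z0 = Sat(~q) = {Check, Idle, Load, Err}, add states in Sat(~empty) with some successor in Z. Z1 = {Retry, Check, Req, Idle, Load, Err, Send}; Z2 = {Store, Retry, Check, Req, Idle, Load, Err, Sync, Send}; fixed.
Sat(E[~empty U ~q]) = {Store, Retry, Check, Req, Idle, Load, Err, Sync, Send}
AG E[~empty U ~q]: greatest fixpoint, start Z0 = {Store, Retry, Check, Req, Idle, Load, Err, Sync, Send}, keep only states in Sat with every successor in Z. Z1 = {Store, Retry, Check, Req, Idle, Load, Sync, Send}; Z2 = {Store, Check, Req, Idle, Load, Sync, Send}; Z3 = {Check, Req, Idle, Load, Sync, Send}; Z4 = {Req, Idle, Load, Sync, Send}; fixed.
Sat(AG E[~empty U ~q]) = {Req, Idle, Load, Sync, Send}
|Sat(AG E[~empty U ~q])| = |{Req, Idle, Load, Sync, Send}| = 5.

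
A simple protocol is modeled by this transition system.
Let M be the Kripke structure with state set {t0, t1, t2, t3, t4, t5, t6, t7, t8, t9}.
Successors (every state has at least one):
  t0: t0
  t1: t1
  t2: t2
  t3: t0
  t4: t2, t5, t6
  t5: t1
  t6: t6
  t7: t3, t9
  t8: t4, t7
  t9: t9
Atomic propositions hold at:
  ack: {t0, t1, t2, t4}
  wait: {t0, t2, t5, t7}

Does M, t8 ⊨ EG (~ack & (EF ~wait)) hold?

Sat(~ack) = {t3, t5, t6, t7, t8, t9}
Sat(~wait) = {t1, t3, t4, t6, t8, t9}
EF ~wait: least fixpoint, start Z0 = {t1, t3, t4, t6, t8, t9}, add states with some successor in Z. Z1 = {t1, t3, t4, t5, t6, t7, t8, t9}; fixed.
Sat(EF ~wait) = {t1, t3, t4, t5, t6, t7, t8, t9}
Sat(~ack & (EF ~wait)) = {t3, t5, t6, t7, t8, t9}
EG (~ack & (EF ~wait)): greatest fixpoint, start Z0 = {t3, t5, t6, t7, t8, t9}, keep only states in Sat with some successor in Z. Z1 = {t6, t7, t8, t9}; fixed.
Sat(EG (~ack & (EF ~wait))) = {t6, t7, t8, t9}
t8 ∈ Sat(EG (~ack & (EF ~wait))) = {t6, t7, t8, t9}, so the formula holds at t8.

Yes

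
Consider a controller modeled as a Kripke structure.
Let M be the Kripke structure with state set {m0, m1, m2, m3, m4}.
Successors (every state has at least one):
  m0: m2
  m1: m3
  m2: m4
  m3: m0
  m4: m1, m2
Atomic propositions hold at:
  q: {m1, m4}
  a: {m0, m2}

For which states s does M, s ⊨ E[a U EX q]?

{m0, m2, m4}

Sat(EX q) = {s : some successor in {m1, m4}} = {m2, m4}
E[a U EX q]: least fixpoint, start Z0 = Sat(EX q) = {m2, m4}, add states in Sat(a) with some successor in Z. Z1 = {m0, m2, m4}; fixed.
Sat(E[a U EX q]) = {m0, m2, m4}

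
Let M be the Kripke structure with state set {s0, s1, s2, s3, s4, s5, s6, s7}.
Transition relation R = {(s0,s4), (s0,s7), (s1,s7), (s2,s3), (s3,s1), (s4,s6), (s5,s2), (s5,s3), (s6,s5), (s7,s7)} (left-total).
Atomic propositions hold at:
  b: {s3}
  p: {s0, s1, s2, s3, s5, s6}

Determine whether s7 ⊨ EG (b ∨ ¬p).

Sat(¬p) = {s4, s7}
Sat(b ∨ ¬p) = {s3, s4, s7}
EG (b ∨ ¬p): greatest fixpoint, start Z0 = {s3, s4, s7}, keep only states in Sat with some successor in Z. Z1 = {s7}; fixed.
Sat(EG (b ∨ ¬p)) = {s7}
s7 ∈ Sat(EG (b ∨ ¬p)) = {s7}, so the formula holds at s7.

Yes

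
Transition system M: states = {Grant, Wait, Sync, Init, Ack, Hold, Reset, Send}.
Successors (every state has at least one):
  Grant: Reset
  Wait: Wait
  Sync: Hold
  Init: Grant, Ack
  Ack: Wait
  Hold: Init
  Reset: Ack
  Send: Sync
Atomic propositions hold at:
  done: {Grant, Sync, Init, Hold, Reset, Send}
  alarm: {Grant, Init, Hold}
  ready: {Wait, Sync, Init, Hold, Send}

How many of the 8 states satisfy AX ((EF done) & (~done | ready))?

3

EF done: least fixpoint, start Z0 = {Grant, Sync, Init, Hold, Reset, Send}, add states with some successor in Z. Already a fixed point.
Sat(EF done) = {Grant, Sync, Init, Hold, Reset, Send}
Sat(~done) = {Wait, Ack}
Sat(~done | ready) = {Wait, Sync, Init, Ack, Hold, Send}
Sat((EF done) & (~done | ready)) = {Sync, Init, Hold, Send}
Sat(AX ((EF done) & (~done | ready))) = {s : every successor in {Sync, Init, Hold, Send}} = {Sync, Hold, Send}
|Sat(AX ((EF done) & (~done | ready)))| = |{Sync, Hold, Send}| = 3.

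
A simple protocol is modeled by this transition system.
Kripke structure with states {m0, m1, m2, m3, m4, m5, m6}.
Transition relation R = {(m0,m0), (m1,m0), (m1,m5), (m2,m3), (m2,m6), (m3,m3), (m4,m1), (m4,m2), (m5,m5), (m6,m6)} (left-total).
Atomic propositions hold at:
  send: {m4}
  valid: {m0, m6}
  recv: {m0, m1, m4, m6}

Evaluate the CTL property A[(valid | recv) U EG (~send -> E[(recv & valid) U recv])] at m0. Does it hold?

Yes

Sat(valid | recv) = {m0, m1, m4, m6}
Sat(~send) = {m0, m1, m2, m3, m5, m6}
Sat(recv & valid) = {m0, m6}
E[(recv & valid) U recv]: least fixpoint, start Z0 = Sat(recv) = {m0, m1, m4, m6}, add states in Sat(recv & valid) with some successor in Z. Already a fixed point.
Sat(E[(recv & valid) U recv]) = {m0, m1, m4, m6}
Sat(~send -> E[(recv & valid) U recv]) = {m0, m1, m4, m6}
EG (~send -> E[(recv & valid) U recv]): greatest fixpoint, start Z0 = {m0, m1, m4, m6}, keep only states in Sat with some successor in Z. Already a fixed point.
Sat(EG (~send -> E[(recv & valid) U recv])) = {m0, m1, m4, m6}
A[(valid | recv) U EG (~send -> E[(recv & valid) U recv])]: least fixpoint, start Z0 = Sat(EG (~send -> E[(recv & valid) U recv])) = {m0, m1, m4, m6}, add states in Sat(valid | recv) with every successor in Z. Already a fixed point.
Sat(A[(valid | recv) U EG (~send -> E[(recv & valid) U recv])]) = {m0, m1, m4, m6}
m0 ∈ Sat(A[(valid | recv) U EG (~send -> E[(recv & valid) U recv])]) = {m0, m1, m4, m6}, so the formula holds at m0.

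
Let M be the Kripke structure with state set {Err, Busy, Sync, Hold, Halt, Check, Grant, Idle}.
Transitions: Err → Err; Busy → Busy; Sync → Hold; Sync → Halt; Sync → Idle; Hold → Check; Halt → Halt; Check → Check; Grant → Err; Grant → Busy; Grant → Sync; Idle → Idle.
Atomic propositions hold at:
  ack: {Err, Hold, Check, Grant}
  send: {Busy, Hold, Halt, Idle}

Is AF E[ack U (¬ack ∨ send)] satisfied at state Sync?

Yes

Sat(¬ack) = {Busy, Sync, Halt, Idle}
Sat(¬ack ∨ send) = {Busy, Sync, Hold, Halt, Idle}
E[ack U (¬ack ∨ send)]: least fixpoint, start Z0 = Sat((¬ack ∨ send)) = {Busy, Sync, Hold, Halt, Idle}, add states in Sat(ack) with some successor in Z. Z1 = {Busy, Sync, Hold, Halt, Grant, Idle}; fixed.
Sat(E[ack U (¬ack ∨ send)]) = {Busy, Sync, Hold, Halt, Grant, Idle}
AF E[ack U (¬ack ∨ send)]: least fixpoint, start Z0 = {Busy, Sync, Hold, Halt, Grant, Idle}, add states with every successor in Z. Already a fixed point.
Sat(AF E[ack U (¬ack ∨ send)]) = {Busy, Sync, Hold, Halt, Grant, Idle}
Sync ∈ Sat(AF E[ack U (¬ack ∨ send)]) = {Busy, Sync, Hold, Halt, Grant, Idle}, so the formula holds at Sync.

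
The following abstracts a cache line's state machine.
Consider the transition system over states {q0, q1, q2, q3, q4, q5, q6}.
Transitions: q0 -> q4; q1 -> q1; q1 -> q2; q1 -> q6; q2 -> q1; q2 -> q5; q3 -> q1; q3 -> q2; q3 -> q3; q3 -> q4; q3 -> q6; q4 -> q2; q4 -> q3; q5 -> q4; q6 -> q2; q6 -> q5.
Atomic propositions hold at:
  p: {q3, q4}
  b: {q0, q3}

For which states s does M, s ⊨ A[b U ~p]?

{q0, q1, q2, q5, q6}

Sat(~p) = {q0, q1, q2, q5, q6}
A[b U ~p]: least fixpoint, start Z0 = Sat(~p) = {q0, q1, q2, q5, q6}, add states in Sat(b) with every successor in Z. Already a fixed point.
Sat(A[b U ~p]) = {q0, q1, q2, q5, q6}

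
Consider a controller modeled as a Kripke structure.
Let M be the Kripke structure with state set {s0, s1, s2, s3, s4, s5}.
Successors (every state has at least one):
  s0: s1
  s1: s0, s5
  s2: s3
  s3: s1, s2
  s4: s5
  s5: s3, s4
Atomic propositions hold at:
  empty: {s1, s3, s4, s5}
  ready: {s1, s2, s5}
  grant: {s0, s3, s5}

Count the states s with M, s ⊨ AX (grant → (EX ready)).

4

Sat(EX ready) = {s : some successor in {s1, s2, s5}} = {s0, s1, s3, s4}
Sat(grant → (EX ready)) = {s0, s1, s2, s3, s4}
Sat(AX (grant → (EX ready))) = {s : every successor in {s0, s1, s2, s3, s4}} = {s0, s2, s3, s5}
|Sat(AX (grant → (EX ready)))| = |{s0, s2, s3, s5}| = 4.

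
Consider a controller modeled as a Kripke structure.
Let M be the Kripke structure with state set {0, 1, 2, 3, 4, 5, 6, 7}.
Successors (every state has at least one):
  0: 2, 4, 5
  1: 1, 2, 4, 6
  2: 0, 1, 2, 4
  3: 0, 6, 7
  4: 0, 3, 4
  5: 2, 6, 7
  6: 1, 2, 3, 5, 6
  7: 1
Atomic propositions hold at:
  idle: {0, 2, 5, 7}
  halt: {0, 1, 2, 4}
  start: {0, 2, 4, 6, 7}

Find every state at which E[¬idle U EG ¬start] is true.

Sat(¬idle) = {1, 3, 4, 6}
Sat(¬start) = {1, 3, 5}
EG ¬start: greatest fixpoint, start Z0 = {1, 3, 5}, keep only states in Sat with some successor in Z. Z1 = {1}; fixed.
Sat(EG ¬start) = {1}
E[¬idle U EG ¬start]: least fixpoint, start Z0 = Sat(EG ¬start) = {1}, add states in Sat(¬idle) with some successor in Z. Z1 = {1, 6}; Z2 = {1, 3, 6}; Z3 = {1, 3, 4, 6}; fixed.
Sat(E[¬idle U EG ¬start]) = {1, 3, 4, 6}

{1, 3, 4, 6}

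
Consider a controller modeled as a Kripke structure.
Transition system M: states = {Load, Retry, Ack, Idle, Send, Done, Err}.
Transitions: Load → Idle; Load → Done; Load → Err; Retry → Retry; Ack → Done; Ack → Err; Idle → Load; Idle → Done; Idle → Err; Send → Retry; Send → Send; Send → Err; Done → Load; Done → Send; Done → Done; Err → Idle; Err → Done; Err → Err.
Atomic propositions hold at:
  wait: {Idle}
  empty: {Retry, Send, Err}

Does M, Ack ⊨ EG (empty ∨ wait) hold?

No

Sat(empty ∨ wait) = {Retry, Idle, Send, Err}
EG (empty ∨ wait): greatest fixpoint, start Z0 = {Retry, Idle, Send, Err}, keep only states in Sat with some successor in Z. Already a fixed point.
Sat(EG (empty ∨ wait)) = {Retry, Idle, Send, Err}
Ack ∉ Sat(EG (empty ∨ wait)) = {Retry, Idle, Send, Err}, so the formula does not hold at Ack.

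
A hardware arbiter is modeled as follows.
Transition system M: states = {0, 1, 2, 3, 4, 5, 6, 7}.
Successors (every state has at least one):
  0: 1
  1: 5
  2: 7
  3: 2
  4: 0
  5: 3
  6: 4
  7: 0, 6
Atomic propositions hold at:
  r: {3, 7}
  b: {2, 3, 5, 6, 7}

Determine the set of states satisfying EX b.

Sat(EX b) = {s : some successor in {2, 3, 5, 6, 7}} = {1, 2, 3, 5, 7}

{1, 2, 3, 5, 7}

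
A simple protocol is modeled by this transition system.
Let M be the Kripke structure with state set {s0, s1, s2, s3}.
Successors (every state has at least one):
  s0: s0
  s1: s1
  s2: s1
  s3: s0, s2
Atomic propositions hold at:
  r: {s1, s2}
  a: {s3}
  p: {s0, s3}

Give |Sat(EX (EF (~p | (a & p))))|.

3

Sat(~p) = {s1, s2}
Sat(a & p) = {s3}
Sat(~p | (a & p)) = {s1, s2, s3}
EF (~p | (a & p)): least fixpoint, start Z0 = {s1, s2, s3}, add states with some successor in Z. Already a fixed point.
Sat(EF (~p | (a & p))) = {s1, s2, s3}
Sat(EX (EF (~p | (a & p)))) = {s : some successor in {s1, s2, s3}} = {s1, s2, s3}
|Sat(EX (EF (~p | (a & p))))| = |{s1, s2, s3}| = 3.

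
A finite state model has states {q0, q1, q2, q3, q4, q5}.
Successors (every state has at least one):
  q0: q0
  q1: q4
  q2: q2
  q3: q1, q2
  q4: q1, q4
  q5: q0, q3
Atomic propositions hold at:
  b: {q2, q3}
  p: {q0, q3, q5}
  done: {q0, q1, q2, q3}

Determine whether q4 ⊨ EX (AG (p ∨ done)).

No

Sat(p ∨ done) = {q0, q1, q2, q3, q5}
AG (p ∨ done): greatest fixpoint, start Z0 = {q0, q1, q2, q3, q5}, keep only states in Sat with every successor in Z. Z1 = {q0, q2, q3, q5}; Z2 = {q0, q2, q5}; Z3 = {q0, q2}; fixed.
Sat(AG (p ∨ done)) = {q0, q2}
Sat(EX (AG (p ∨ done))) = {s : some successor in {q0, q2}} = {q0, q2, q3, q5}
q4 ∉ Sat(EX (AG (p ∨ done))) = {q0, q2, q3, q5}, so the formula does not hold at q4.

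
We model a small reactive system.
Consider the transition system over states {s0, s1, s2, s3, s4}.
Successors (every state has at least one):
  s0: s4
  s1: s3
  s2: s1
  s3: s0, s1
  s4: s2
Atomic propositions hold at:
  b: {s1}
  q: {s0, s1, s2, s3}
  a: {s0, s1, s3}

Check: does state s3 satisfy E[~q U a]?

Sat(~q) = {s4}
E[~q U a]: least fixpoint, start Z0 = Sat(a) = {s0, s1, s3}, add states in Sat(~q) with some successor in Z. Already a fixed point.
Sat(E[~q U a]) = {s0, s1, s3}
s3 ∈ Sat(E[~q U a]) = {s0, s1, s3}, so the formula holds at s3.

Yes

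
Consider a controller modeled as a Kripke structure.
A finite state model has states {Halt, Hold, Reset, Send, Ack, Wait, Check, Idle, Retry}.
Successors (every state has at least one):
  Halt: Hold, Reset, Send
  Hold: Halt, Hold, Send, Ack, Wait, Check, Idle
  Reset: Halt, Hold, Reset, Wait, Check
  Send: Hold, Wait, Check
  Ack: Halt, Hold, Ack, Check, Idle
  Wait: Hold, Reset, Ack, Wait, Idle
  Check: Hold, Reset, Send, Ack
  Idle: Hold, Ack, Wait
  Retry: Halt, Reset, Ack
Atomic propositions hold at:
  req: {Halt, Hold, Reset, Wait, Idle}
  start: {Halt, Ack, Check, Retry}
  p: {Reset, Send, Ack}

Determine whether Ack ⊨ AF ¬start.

Sat(¬start) = {Hold, Reset, Send, Wait, Idle}
AF ¬start: least fixpoint, start Z0 = {Hold, Reset, Send, Wait, Idle}, add states with every successor in Z. Z1 = {Halt, Hold, Reset, Send, Wait, Idle}; fixed.
Sat(AF ¬start) = {Halt, Hold, Reset, Send, Wait, Idle}
Ack ∉ Sat(AF ¬start) = {Halt, Hold, Reset, Send, Wait, Idle}, so the formula does not hold at Ack.

No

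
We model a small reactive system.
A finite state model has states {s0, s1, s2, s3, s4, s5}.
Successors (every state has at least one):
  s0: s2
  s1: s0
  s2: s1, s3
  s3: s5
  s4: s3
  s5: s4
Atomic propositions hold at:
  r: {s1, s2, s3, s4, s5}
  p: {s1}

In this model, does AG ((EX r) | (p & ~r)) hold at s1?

No

Sat(EX r) = {s : some successor in {s1, s2, s3, s4, s5}} = {s0, s2, s3, s4, s5}
Sat(~r) = {s0}
Sat(p & ~r) = ∅
Sat((EX r) | (p & ~r)) = {s0, s2, s3, s4, s5}
AG ((EX r) | (p & ~r)): greatest fixpoint, start Z0 = {s0, s2, s3, s4, s5}, keep only states in Sat with every successor in Z. Z1 = {s0, s3, s4, s5}; Z2 = {s3, s4, s5}; fixed.
Sat(AG ((EX r) | (p & ~r))) = {s3, s4, s5}
s1 ∉ Sat(AG ((EX r) | (p & ~r))) = {s3, s4, s5}, so the formula does not hold at s1.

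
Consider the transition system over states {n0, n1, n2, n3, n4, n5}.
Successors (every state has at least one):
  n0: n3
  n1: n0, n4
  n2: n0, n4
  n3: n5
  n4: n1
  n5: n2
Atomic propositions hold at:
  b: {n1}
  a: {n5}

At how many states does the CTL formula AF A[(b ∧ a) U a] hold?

3

Sat(b ∧ a) = ∅
A[(b ∧ a) U a]: least fixpoint, start Z0 = Sat(a) = {n5}, add states in Sat(b ∧ a) with every successor in Z. Already a fixed point.
Sat(A[(b ∧ a) U a]) = {n5}
AF A[(b ∧ a) U a]: least fixpoint, start Z0 = {n5}, add states with every successor in Z. Z1 = {n3, n5}; Z2 = {n0, n3, n5}; fixed.
Sat(AF A[(b ∧ a) U a]) = {n0, n3, n5}
|Sat(AF A[(b ∧ a) U a])| = |{n0, n3, n5}| = 3.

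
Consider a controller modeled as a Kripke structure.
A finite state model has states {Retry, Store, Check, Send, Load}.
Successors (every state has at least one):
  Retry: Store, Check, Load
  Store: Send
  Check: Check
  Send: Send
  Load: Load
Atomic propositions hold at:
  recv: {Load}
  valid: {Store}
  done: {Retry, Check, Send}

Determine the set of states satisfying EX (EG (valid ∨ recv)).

Sat(valid ∨ recv) = {Store, Load}
EG (valid ∨ recv): greatest fixpoint, start Z0 = {Store, Load}, keep only states in Sat with some successor in Z. Z1 = {Load}; fixed.
Sat(EG (valid ∨ recv)) = {Load}
Sat(EX (EG (valid ∨ recv))) = {s : some successor in {Load}} = {Retry, Load}

{Retry, Load}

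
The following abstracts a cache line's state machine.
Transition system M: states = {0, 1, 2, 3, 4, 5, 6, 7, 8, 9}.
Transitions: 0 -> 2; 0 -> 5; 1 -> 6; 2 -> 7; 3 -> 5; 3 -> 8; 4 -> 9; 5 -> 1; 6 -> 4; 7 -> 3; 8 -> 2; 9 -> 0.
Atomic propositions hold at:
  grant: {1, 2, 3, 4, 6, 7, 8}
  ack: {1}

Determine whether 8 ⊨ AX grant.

Yes

Sat(AX grant) = {s : every successor in {1, 2, 3, 4, 6, 7, 8}} = {1, 2, 5, 6, 7, 8}
8 ∈ Sat(AX grant) = {1, 2, 5, 6, 7, 8}, so the formula holds at 8.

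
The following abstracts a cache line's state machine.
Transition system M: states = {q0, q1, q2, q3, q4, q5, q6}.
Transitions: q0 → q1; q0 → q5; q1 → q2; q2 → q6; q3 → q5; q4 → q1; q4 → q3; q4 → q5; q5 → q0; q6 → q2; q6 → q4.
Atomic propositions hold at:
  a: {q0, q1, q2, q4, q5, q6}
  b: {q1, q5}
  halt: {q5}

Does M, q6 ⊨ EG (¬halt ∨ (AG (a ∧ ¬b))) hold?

Yes

Sat(¬halt) = {q0, q1, q2, q3, q4, q6}
Sat(¬b) = {q0, q2, q3, q4, q6}
Sat(a ∧ ¬b) = {q0, q2, q4, q6}
AG (a ∧ ¬b): greatest fixpoint, start Z0 = {q0, q2, q4, q6}, keep only states in Sat with every successor in Z. Z1 = {q2, q6}; Z2 = {q2}; Z3 = ∅; fixed.
Sat(AG (a ∧ ¬b)) = ∅
Sat(¬halt ∨ (AG (a ∧ ¬b))) = {q0, q1, q2, q3, q4, q6}
EG (¬halt ∨ (AG (a ∧ ¬b))): greatest fixpoint, start Z0 = {q0, q1, q2, q3, q4, q6}, keep only states in Sat with some successor in Z. Z1 = {q0, q1, q2, q4, q6}; fixed.
Sat(EG (¬halt ∨ (AG (a ∧ ¬b)))) = {q0, q1, q2, q4, q6}
q6 ∈ Sat(EG (¬halt ∨ (AG (a ∧ ¬b)))) = {q0, q1, q2, q4, q6}, so the formula holds at q6.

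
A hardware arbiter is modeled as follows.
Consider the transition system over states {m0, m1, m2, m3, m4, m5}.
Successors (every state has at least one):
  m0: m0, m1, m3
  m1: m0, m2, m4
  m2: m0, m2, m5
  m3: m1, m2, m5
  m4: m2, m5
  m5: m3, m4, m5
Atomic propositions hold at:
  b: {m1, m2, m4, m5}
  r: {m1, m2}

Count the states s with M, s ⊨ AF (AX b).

Sat(AX b) = {s : every successor in {m1, m2, m4, m5}} = {m3, m4}
AF (AX b): least fixpoint, start Z0 = {m3, m4}, add states with every successor in Z. Already a fixed point.
Sat(AF (AX b)) = {m3, m4}
|Sat(AF (AX b))| = |{m3, m4}| = 2.

2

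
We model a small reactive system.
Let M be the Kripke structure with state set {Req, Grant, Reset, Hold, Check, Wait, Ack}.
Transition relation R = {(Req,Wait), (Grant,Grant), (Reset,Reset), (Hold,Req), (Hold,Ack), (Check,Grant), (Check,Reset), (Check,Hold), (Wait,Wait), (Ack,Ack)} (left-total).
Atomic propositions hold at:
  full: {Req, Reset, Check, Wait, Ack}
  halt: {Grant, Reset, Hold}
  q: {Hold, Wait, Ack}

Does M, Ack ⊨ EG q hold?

EG q: greatest fixpoint, start Z0 = {Hold, Wait, Ack}, keep only states in Sat with some successor in Z. Already a fixed point.
Sat(EG q) = {Hold, Wait, Ack}
Ack ∈ Sat(EG q) = {Hold, Wait, Ack}, so the formula holds at Ack.

Yes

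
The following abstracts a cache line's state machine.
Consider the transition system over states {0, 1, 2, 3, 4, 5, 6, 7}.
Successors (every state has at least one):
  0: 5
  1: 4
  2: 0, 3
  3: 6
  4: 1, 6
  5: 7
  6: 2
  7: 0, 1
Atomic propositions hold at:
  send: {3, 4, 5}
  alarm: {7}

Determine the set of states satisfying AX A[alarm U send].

{0, 1}

A[alarm U send]: least fixpoint, start Z0 = Sat(send) = {3, 4, 5}, add states in Sat(alarm) with every successor in Z. Already a fixed point.
Sat(A[alarm U send]) = {3, 4, 5}
Sat(AX A[alarm U send]) = {s : every successor in {3, 4, 5}} = {0, 1}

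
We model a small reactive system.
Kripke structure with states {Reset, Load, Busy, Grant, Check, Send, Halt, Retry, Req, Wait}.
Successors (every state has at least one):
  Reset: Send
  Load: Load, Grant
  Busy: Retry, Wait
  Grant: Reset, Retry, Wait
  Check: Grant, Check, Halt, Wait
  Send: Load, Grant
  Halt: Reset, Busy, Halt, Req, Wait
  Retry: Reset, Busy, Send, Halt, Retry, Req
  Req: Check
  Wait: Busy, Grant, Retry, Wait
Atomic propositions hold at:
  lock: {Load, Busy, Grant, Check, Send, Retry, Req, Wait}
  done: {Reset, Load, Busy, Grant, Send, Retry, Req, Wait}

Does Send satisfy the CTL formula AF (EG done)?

EG done: greatest fixpoint, start Z0 = {Reset, Load, Busy, Grant, Send, Retry, Req, Wait}, keep only states in Sat with some successor in Z. Z1 = {Reset, Load, Busy, Grant, Send, Retry, Wait}; fixed.
Sat(EG done) = {Reset, Load, Busy, Grant, Send, Retry, Wait}
AF (EG done): least fixpoint, start Z0 = {Reset, Load, Busy, Grant, Send, Retry, Wait}, add states with every successor in Z. Already a fixed point.
Sat(AF (EG done)) = {Reset, Load, Busy, Grant, Send, Retry, Wait}
Send ∈ Sat(AF (EG done)) = {Reset, Load, Busy, Grant, Send, Retry, Wait}, so the formula holds at Send.

Yes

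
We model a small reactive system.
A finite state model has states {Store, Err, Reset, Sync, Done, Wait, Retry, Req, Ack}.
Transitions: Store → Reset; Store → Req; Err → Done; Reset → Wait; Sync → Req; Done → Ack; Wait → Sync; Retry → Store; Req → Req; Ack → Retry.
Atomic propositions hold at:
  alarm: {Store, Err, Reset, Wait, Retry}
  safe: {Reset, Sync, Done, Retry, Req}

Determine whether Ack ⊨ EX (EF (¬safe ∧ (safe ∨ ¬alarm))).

No

Sat(¬safe) = {Store, Err, Wait, Ack}
Sat(¬alarm) = {Sync, Done, Req, Ack}
Sat(safe ∨ ¬alarm) = {Reset, Sync, Done, Retry, Req, Ack}
Sat(¬safe ∧ (safe ∨ ¬alarm)) = {Ack}
EF (¬safe ∧ (safe ∨ ¬alarm)): least fixpoint, start Z0 = {Ack}, add states with some successor in Z. Z1 = {Done, Ack}; Z2 = {Err, Done, Ack}; fixed.
Sat(EF (¬safe ∧ (safe ∨ ¬alarm))) = {Err, Done, Ack}
Sat(EX (EF (¬safe ∧ (safe ∨ ¬alarm)))) = {s : some successor in {Err, Done, Ack}} = {Err, Done}
Ack ∉ Sat(EX (EF (¬safe ∧ (safe ∨ ¬alarm)))) = {Err, Done}, so the formula does not hold at Ack.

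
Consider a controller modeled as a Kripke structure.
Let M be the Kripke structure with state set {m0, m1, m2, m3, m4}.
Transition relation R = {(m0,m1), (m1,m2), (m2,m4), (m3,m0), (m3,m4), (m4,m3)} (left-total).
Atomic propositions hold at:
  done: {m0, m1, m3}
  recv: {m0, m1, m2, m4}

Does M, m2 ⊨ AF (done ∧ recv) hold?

No

Sat(done ∧ recv) = {m0, m1}
AF (done ∧ recv): least fixpoint, start Z0 = {m0, m1}, add states with every successor in Z. Already a fixed point.
Sat(AF (done ∧ recv)) = {m0, m1}
m2 ∉ Sat(AF (done ∧ recv)) = {m0, m1}, so the formula does not hold at m2.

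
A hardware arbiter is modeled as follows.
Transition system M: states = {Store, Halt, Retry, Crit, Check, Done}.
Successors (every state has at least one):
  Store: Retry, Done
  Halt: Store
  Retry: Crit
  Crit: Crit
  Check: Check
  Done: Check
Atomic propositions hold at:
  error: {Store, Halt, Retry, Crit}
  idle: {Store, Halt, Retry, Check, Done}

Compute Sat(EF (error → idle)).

{Store, Halt, Retry, Check, Done}

Sat(error → idle) = {Store, Halt, Retry, Check, Done}
EF (error → idle): least fixpoint, start Z0 = {Store, Halt, Retry, Check, Done}, add states with some successor in Z. Already a fixed point.
Sat(EF (error → idle)) = {Store, Halt, Retry, Check, Done}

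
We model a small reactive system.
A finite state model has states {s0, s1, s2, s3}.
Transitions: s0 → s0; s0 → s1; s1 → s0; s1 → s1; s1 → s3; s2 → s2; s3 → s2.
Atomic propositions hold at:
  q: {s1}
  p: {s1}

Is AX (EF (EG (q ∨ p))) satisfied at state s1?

Sat(q ∨ p) = {s1}
EG (q ∨ p): greatest fixpoint, start Z0 = {s1}, keep only states in Sat with some successor in Z. Already a fixed point.
Sat(EG (q ∨ p)) = {s1}
EF (EG (q ∨ p)): least fixpoint, start Z0 = {s1}, add states with some successor in Z. Z1 = {s0, s1}; fixed.
Sat(EF (EG (q ∨ p))) = {s0, s1}
Sat(AX (EF (EG (q ∨ p)))) = {s : every successor in {s0, s1}} = {s0}
s1 ∉ Sat(AX (EF (EG (q ∨ p)))) = {s0}, so the formula does not hold at s1.

No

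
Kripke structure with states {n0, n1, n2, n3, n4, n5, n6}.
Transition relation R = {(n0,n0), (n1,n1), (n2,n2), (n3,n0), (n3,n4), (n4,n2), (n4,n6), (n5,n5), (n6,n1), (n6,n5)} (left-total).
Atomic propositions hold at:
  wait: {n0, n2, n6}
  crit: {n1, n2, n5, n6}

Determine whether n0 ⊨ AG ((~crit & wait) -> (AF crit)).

No

Sat(~crit) = {n0, n3, n4}
Sat(~crit & wait) = {n0}
AF crit: least fixpoint, start Z0 = {n1, n2, n5, n6}, add states with every successor in Z. Z1 = {n1, n2, n4, n5, n6}; fixed.
Sat(AF crit) = {n1, n2, n4, n5, n6}
Sat((~crit & wait) -> (AF crit)) = {n1, n2, n3, n4, n5, n6}
AG ((~crit & wait) -> (AF crit)): greatest fixpoint, start Z0 = {n1, n2, n3, n4, n5, n6}, keep only states in Sat with every successor in Z. Z1 = {n1, n2, n4, n5, n6}; fixed.
Sat(AG ((~crit & wait) -> (AF crit))) = {n1, n2, n4, n5, n6}
n0 ∉ Sat(AG ((~crit & wait) -> (AF crit))) = {n1, n2, n4, n5, n6}, so the formula does not hold at n0.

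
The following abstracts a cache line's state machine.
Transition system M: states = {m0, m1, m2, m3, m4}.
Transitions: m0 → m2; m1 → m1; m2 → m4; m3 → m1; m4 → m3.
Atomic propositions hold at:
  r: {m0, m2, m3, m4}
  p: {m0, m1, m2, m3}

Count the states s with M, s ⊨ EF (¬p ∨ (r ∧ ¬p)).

3

Sat(¬p) = {m4}
Sat(r ∧ ¬p) = {m4}
Sat(¬p ∨ (r ∧ ¬p)) = {m4}
EF (¬p ∨ (r ∧ ¬p)): least fixpoint, start Z0 = {m4}, add states with some successor in Z. Z1 = {m2, m4}; Z2 = {m0, m2, m4}; fixed.
Sat(EF (¬p ∨ (r ∧ ¬p))) = {m0, m2, m4}
|Sat(EF (¬p ∨ (r ∧ ¬p)))| = |{m0, m2, m4}| = 3.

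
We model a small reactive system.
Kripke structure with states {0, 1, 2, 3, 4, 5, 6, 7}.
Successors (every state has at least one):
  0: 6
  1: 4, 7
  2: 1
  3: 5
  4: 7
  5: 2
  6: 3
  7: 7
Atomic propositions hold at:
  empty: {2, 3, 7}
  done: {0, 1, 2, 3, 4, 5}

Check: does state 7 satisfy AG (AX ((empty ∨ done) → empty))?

Yes

Sat(empty ∨ done) = {0, 1, 2, 3, 4, 5, 7}
Sat((empty ∨ done) → empty) = {2, 3, 6, 7}
Sat(AX ((empty ∨ done) → empty)) = {s : every successor in {2, 3, 6, 7}} = {0, 4, 5, 6, 7}
AG (AX ((empty ∨ done) → empty)): greatest fixpoint, start Z0 = {0, 4, 5, 6, 7}, keep only states in Sat with every successor in Z. Z1 = {0, 4, 7}; Z2 = {4, 7}; fixed.
Sat(AG (AX ((empty ∨ done) → empty))) = {4, 7}
7 ∈ Sat(AG (AX ((empty ∨ done) → empty))) = {4, 7}, so the formula holds at 7.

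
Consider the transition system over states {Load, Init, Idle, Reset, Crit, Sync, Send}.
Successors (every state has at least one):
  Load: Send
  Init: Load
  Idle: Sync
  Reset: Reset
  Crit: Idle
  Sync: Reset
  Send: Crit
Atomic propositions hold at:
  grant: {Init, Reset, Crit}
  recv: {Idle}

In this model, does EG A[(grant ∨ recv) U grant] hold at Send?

No

Sat(grant ∨ recv) = {Init, Idle, Reset, Crit}
A[(grant ∨ recv) U grant]: least fixpoint, start Z0 = Sat(grant) = {Init, Reset, Crit}, add states in Sat(grant ∨ recv) with every successor in Z. Already a fixed point.
Sat(A[(grant ∨ recv) U grant]) = {Init, Reset, Crit}
EG A[(grant ∨ recv) U grant]: greatest fixpoint, start Z0 = {Init, Reset, Crit}, keep only states in Sat with some successor in Z. Z1 = {Reset}; fixed.
Sat(EG A[(grant ∨ recv) U grant]) = {Reset}
Send ∉ Sat(EG A[(grant ∨ recv) U grant]) = {Reset}, so the formula does not hold at Send.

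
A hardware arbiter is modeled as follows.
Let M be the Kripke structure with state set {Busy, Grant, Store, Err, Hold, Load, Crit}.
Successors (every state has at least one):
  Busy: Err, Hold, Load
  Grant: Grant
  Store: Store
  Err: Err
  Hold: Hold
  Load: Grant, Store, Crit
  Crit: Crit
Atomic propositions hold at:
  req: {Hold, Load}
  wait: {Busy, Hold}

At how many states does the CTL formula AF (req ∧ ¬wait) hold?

Sat(¬wait) = {Grant, Store, Err, Load, Crit}
Sat(req ∧ ¬wait) = {Load}
AF (req ∧ ¬wait): least fixpoint, start Z0 = {Load}, add states with every successor in Z. Already a fixed point.
Sat(AF (req ∧ ¬wait)) = {Load}
|Sat(AF (req ∧ ¬wait))| = |{Load}| = 1.

1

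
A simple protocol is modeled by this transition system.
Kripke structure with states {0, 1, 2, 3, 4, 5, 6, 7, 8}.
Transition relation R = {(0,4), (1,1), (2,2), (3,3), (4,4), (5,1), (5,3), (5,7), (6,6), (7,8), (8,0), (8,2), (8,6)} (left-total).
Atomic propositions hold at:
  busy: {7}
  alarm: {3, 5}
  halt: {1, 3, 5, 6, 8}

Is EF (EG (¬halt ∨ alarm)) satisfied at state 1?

Sat(¬halt) = {0, 2, 4, 7}
Sat(¬halt ∨ alarm) = {0, 2, 3, 4, 5, 7}
EG (¬halt ∨ alarm): greatest fixpoint, start Z0 = {0, 2, 3, 4, 5, 7}, keep only states in Sat with some successor in Z. Z1 = {0, 2, 3, 4, 5}; fixed.
Sat(EG (¬halt ∨ alarm)) = {0, 2, 3, 4, 5}
EF (EG (¬halt ∨ alarm)): least fixpoint, start Z0 = {0, 2, 3, 4, 5}, add states with some successor in Z. Z1 = {0, 2, 3, 4, 5, 8}; Z2 = {0, 2, 3, 4, 5, 7, 8}; fixed.
Sat(EF (EG (¬halt ∨ alarm))) = {0, 2, 3, 4, 5, 7, 8}
1 ∉ Sat(EF (EG (¬halt ∨ alarm))) = {0, 2, 3, 4, 5, 7, 8}, so the formula does not hold at 1.

No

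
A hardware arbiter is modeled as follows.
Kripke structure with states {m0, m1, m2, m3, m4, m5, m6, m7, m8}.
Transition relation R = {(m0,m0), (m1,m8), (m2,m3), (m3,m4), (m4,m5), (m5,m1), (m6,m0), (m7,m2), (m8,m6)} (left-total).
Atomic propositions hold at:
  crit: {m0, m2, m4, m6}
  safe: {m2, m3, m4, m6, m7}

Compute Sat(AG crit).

AG crit: greatest fixpoint, start Z0 = {m0, m2, m4, m6}, keep only states in Sat with every successor in Z. Z1 = {m0, m6}; fixed.
Sat(AG crit) = {m0, m6}

{m0, m6}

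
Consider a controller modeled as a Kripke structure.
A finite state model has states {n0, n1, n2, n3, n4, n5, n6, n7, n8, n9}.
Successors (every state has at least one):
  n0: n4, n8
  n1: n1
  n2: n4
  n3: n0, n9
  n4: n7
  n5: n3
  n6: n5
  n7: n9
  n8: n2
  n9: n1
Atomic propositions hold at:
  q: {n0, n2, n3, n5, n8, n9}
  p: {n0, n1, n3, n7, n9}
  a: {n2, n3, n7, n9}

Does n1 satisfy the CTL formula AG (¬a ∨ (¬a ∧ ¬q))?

Sat(¬a) = {n0, n1, n4, n5, n6, n8}
Sat(¬q) = {n1, n4, n6, n7}
Sat(¬a ∧ ¬q) = {n1, n4, n6}
Sat(¬a ∨ (¬a ∧ ¬q)) = {n0, n1, n4, n5, n6, n8}
AG (¬a ∨ (¬a ∧ ¬q)): greatest fixpoint, start Z0 = {n0, n1, n4, n5, n6, n8}, keep only states in Sat with every successor in Z. Z1 = {n0, n1, n6}; Z2 = {n1}; fixed.
Sat(AG (¬a ∨ (¬a ∧ ¬q))) = {n1}
n1 ∈ Sat(AG (¬a ∨ (¬a ∧ ¬q))) = {n1}, so the formula holds at n1.

Yes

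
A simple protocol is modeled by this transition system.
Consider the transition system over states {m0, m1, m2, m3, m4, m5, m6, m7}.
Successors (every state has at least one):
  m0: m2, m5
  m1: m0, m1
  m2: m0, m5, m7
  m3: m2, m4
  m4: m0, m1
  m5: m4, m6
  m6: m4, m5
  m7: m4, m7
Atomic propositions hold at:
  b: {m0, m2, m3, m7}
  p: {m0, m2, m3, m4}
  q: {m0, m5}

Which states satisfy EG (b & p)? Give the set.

Sat(b & p) = {m0, m2, m3}
EG (b & p): greatest fixpoint, start Z0 = {m0, m2, m3}, keep only states in Sat with some successor in Z. Already a fixed point.
Sat(EG (b & p)) = {m0, m2, m3}

{m0, m2, m3}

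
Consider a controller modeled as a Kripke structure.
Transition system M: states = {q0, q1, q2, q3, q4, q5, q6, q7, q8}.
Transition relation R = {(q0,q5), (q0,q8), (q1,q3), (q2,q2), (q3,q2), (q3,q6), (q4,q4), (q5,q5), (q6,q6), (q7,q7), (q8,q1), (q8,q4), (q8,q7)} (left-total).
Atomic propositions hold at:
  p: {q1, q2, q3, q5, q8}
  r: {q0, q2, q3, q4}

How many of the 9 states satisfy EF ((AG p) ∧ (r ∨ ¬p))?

AG p: greatest fixpoint, start Z0 = {q1, q2, q3, q5, q8}, keep only states in Sat with every successor in Z. Z1 = {q1, q2, q5}; Z2 = {q2, q5}; fixed.
Sat(AG p) = {q2, q5}
Sat(¬p) = {q0, q4, q6, q7}
Sat(r ∨ ¬p) = {q0, q2, q3, q4, q6, q7}
Sat((AG p) ∧ (r ∨ ¬p)) = {q2}
EF ((AG p) ∧ (r ∨ ¬p)): least fixpoint, start Z0 = {q2}, add states with some successor in Z. Z1 = {q2, q3}; Z2 = {q1, q2, q3}; Z3 = {q1, q2, q3, q8}; Z4 = {q0, q1, q2, q3, q8}; fixed.
Sat(EF ((AG p) ∧ (r ∨ ¬p))) = {q0, q1, q2, q3, q8}
|Sat(EF ((AG p) ∧ (r ∨ ¬p)))| = |{q0, q1, q2, q3, q8}| = 5.

5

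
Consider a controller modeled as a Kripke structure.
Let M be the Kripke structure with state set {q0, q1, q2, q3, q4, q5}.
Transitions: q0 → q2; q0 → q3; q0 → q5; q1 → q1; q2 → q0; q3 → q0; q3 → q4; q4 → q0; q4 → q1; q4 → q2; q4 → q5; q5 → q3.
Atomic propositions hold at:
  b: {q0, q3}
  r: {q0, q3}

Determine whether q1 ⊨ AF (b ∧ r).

No

Sat(b ∧ r) = {q0, q3}
AF (b ∧ r): least fixpoint, start Z0 = {q0, q3}, add states with every successor in Z. Z1 = {q0, q2, q3, q5}; fixed.
Sat(AF (b ∧ r)) = {q0, q2, q3, q5}
q1 ∉ Sat(AF (b ∧ r)) = {q0, q2, q3, q5}, so the formula does not hold at q1.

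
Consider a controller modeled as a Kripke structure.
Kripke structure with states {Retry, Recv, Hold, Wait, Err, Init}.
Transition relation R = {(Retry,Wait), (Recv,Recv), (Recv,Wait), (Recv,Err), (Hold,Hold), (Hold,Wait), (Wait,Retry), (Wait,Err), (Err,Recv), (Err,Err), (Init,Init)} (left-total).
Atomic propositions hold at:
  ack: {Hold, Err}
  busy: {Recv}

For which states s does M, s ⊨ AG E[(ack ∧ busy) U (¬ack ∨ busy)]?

{Init}

Sat(ack ∧ busy) = ∅
Sat(¬ack) = {Retry, Recv, Wait, Init}
Sat(¬ack ∨ busy) = {Retry, Recv, Wait, Init}
E[(ack ∧ busy) U (¬ack ∨ busy)]: least fixpoint, start Z0 = Sat((¬ack ∨ busy)) = {Retry, Recv, Wait, Init}, add states in Sat(ack ∧ busy) with some successor in Z. Already a fixed point.
Sat(E[(ack ∧ busy) U (¬ack ∨ busy)]) = {Retry, Recv, Wait, Init}
AG E[(ack ∧ busy) U (¬ack ∨ busy)]: greatest fixpoint, start Z0 = {Retry, Recv, Wait, Init}, keep only states in Sat with every successor in Z. Z1 = {Retry, Init}; Z2 = {Init}; fixed.
Sat(AG E[(ack ∧ busy) U (¬ack ∨ busy)]) = {Init}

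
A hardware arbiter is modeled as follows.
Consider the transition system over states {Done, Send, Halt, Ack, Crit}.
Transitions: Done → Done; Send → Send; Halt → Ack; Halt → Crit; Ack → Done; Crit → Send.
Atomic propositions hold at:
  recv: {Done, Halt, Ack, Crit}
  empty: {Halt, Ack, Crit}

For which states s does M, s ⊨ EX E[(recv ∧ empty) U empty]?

Sat(recv ∧ empty) = {Halt, Ack, Crit}
E[(recv ∧ empty) U empty]: least fixpoint, start Z0 = Sat(empty) = {Halt, Ack, Crit}, add states in Sat(recv ∧ empty) with some successor in Z. Already a fixed point.
Sat(E[(recv ∧ empty) U empty]) = {Halt, Ack, Crit}
Sat(EX E[(recv ∧ empty) U empty]) = {s : some successor in {Halt, Ack, Crit}} = {Halt}

{Halt}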